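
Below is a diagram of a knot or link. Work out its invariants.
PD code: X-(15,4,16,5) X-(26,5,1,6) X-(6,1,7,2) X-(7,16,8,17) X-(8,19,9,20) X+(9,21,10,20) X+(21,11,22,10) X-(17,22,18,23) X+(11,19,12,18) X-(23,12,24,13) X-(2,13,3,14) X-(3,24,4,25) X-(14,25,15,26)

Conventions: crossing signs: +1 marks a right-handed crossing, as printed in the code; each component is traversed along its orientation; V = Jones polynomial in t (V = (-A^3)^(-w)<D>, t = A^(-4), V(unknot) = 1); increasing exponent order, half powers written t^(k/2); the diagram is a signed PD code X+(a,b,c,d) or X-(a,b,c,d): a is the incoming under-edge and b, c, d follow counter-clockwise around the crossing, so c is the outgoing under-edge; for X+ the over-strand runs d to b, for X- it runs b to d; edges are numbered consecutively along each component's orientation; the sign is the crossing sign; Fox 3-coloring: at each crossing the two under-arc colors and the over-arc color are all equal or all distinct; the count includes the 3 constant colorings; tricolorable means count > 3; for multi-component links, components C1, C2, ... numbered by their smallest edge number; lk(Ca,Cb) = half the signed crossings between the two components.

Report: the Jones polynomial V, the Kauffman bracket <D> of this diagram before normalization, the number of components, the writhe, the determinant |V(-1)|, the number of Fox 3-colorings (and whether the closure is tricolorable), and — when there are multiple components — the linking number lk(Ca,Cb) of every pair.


V(t) = -t^-6 + t^-5 - t^-4 + 2t^-3 - t^-2 + t^-1
bracket: -A^-17 + A^-13 - 2A^-9 + A^-5 - A^-1 + A^3, w = -7
1 component, writhe -7, over 13 crossings
det 7, colorings 3 of 3^13 — not tricolorable
observation: the span of V is 5, forcing >= 5 crossings in any diagram


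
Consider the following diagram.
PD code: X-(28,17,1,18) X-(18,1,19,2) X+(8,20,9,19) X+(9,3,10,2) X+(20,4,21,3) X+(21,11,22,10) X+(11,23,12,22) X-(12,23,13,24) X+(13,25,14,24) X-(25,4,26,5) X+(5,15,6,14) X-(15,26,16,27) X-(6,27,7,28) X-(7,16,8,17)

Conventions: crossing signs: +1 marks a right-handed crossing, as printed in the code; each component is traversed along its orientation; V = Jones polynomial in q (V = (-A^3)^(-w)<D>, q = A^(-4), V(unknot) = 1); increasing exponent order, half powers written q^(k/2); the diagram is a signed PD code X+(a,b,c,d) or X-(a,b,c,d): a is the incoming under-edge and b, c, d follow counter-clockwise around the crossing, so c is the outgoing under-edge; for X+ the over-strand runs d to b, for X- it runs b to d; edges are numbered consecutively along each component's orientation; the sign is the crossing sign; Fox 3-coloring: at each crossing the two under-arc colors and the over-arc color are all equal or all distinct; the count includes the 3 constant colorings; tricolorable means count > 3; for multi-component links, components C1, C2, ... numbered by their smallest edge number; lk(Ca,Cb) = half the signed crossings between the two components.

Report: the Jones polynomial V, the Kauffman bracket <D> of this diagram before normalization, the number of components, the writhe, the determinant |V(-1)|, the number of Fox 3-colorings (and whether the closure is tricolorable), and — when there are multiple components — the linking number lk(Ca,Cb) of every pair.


Jones polynomial: V(q) = -q^-3 + 2q^-2 - 2q^-1 + 3 - 2q + 2q^2 - q^3
<D> = -A^-12 + 2A^-8 - 2A^-4 + 3 - 2A^4 + 2A^8 - A^12; writhe 0
components 1, writhe 0 (14 crossings)
3-colorings: 3 of 3^14, det 13 — not tricolorable
note: w = 0 (over 14 crossings) is diagram-only; (-A^3)^(0) removes it from V


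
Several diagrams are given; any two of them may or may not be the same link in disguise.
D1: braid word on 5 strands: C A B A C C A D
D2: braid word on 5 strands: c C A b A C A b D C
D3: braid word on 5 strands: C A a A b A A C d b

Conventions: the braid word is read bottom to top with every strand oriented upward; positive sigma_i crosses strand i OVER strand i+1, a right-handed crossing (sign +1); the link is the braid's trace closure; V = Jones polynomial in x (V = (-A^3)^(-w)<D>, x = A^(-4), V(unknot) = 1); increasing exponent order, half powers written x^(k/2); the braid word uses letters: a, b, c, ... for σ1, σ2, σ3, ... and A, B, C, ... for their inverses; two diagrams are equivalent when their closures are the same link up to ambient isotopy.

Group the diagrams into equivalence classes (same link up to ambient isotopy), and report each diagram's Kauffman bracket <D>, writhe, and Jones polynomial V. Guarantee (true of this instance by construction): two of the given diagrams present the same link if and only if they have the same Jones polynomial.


classes: {D1} | {D2, D3}
V(D1) = x^-8 - 2x^-7 + x^-6 - 2x^-5 + 2x^-4 + x^-2  [8 crossings, <D> = A^-16 + 2A^-8 - 2A^-4 + 1 - 2A^4 + A^8, w = -8]
V(D2) = -x^-6 + 2x^-5 - 3x^-4 + 4x^-3 - 3x^-2 + 3x^-1 - 2 + x  (w -4, c 10, <D> = A^-16 - 2A^-12 + 3A^-8 - 3A^-4 + 4 - 3A^4 + 2A^8 - A^12)
V(D3) = -x^-6 + 2x^-5 - 3x^-4 + 4x^-3 - 3x^-2 + 3x^-1 - 2 + x  [10 crossings, <D> = A^-10 - 2A^-6 + 3A^-2 - 3A^2 + 4A^6 - 3A^10 + 2A^14 - A^18, w = -2]
note: comparing 3 Jones polynomials yields 2 groups


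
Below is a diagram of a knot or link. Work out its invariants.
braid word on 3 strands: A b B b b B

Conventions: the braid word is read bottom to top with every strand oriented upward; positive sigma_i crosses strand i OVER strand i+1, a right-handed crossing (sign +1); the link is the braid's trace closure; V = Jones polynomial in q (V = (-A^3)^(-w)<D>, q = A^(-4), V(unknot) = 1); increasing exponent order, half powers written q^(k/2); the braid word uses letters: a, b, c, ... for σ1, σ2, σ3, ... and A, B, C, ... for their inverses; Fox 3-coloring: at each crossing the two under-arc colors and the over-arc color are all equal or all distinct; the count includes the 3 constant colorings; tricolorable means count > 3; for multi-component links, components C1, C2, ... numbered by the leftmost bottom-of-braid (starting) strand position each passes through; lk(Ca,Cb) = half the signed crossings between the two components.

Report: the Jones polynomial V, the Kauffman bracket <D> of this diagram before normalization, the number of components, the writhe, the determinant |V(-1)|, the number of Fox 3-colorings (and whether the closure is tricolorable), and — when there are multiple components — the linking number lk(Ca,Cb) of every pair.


Jones polynomial: V(q) = 1
<D> = 1; writhe 0
components 1, writhe 0 (6 crossings)
3-colorings: 3 of 3^6, det 1 — not tricolorable
note: w = 0 shifts under R1 moves; the (-A^3)^(0) factor cancels that in V


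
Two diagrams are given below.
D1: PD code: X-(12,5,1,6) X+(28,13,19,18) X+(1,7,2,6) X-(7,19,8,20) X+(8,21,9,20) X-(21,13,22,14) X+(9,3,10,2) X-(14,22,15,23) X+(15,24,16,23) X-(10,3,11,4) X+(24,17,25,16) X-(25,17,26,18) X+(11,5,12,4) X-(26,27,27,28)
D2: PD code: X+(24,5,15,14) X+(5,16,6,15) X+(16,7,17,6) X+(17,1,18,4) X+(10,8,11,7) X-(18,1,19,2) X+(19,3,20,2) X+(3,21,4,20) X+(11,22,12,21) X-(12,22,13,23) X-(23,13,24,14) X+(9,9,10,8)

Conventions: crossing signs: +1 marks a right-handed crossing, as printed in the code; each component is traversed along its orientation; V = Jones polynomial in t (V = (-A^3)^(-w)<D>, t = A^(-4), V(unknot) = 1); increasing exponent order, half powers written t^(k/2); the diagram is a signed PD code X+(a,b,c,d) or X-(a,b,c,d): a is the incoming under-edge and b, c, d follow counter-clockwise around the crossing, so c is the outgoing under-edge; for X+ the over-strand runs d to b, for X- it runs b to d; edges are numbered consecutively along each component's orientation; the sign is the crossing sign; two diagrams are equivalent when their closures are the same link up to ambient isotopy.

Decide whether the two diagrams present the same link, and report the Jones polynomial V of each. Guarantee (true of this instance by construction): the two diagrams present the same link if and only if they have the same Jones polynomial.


same link: no
V(D1) = t^-1 + 2 + t  [14 crossings, <D> = A^-4 + 2 + A^4, w = 0]
V(D2) = t + 2t^3 + t^5  (w +6, c 12, <D> = A^-2 + 2A^6 + A^14)
note: comparing 2 Jones polynomials yields 2 groups


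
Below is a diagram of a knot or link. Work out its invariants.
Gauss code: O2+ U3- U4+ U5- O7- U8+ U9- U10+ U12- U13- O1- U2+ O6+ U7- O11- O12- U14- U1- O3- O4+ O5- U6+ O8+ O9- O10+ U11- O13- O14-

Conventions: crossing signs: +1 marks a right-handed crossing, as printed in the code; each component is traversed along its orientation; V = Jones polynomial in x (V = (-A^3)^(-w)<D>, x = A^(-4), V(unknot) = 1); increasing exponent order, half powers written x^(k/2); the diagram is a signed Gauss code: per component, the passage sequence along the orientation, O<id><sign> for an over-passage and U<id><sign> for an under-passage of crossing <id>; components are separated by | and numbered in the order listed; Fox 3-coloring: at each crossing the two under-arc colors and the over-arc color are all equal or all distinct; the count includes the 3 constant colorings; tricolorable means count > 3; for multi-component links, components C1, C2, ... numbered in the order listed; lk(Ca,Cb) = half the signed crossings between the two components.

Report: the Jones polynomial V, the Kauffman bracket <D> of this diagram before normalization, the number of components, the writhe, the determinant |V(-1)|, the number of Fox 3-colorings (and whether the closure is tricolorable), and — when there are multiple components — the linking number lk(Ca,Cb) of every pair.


V = x^-7 - 2x^-6 + 2x^-5 - 3x^-4 + 3x^-3 - 2x^-2 + 2x^-1
<D> = 2A^-8 - 2A^-4 + 3 - 3A^4 + 2A^8 - 2A^12 + A^16 (w = -4)
1 component over 14 crossings, w = -4
9 Fox colorings among 3^14, |V(-1)| = 15: tricolorable
why: w = -4 (over 14 crossings) is diagram-only; (-A^3)^(4) removes it from V


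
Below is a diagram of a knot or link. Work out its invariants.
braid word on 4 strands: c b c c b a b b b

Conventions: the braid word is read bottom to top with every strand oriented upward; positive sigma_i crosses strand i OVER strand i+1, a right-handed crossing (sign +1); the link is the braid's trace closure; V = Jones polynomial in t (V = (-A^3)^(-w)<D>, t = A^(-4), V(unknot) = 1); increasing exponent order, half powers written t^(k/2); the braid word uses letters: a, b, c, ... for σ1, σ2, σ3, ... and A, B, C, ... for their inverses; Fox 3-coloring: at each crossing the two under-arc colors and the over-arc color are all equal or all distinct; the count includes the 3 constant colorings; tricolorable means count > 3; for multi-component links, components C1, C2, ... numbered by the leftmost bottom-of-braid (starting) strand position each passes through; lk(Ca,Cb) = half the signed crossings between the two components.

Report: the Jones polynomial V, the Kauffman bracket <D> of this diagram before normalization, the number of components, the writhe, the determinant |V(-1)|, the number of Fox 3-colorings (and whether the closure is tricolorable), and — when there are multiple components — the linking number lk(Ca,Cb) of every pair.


Jones polynomial: V(t) = t^3 + t^5 - t^6 + t^7 - t^8 + t^9 - t^10
<D> = A^-13 - A^-9 + A^-5 - A^-1 + A^3 - A^7 - A^15; writhe +9
components 1, writhe +9 (9 crossings)
3-colorings: 3 of 3^9, det 7 — not tricolorable
note: V spans 7 powers of t: at least 7 crossings in any diagram


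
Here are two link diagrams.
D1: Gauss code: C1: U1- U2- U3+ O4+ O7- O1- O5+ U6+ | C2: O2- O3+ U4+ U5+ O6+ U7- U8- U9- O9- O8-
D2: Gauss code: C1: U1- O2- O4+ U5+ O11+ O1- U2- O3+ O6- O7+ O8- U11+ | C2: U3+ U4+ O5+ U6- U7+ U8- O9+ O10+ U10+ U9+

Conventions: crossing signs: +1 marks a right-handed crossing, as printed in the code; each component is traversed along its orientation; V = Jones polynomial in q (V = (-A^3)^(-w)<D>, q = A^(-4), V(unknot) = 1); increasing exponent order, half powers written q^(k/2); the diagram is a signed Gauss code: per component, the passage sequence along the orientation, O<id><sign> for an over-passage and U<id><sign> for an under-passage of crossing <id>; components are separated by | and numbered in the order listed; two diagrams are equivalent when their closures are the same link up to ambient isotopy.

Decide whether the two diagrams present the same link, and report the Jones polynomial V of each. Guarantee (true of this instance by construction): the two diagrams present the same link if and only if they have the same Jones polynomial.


same link: yes
V(D1) = -q^(1/2) - q^(5/2)  [9 crossings, <D> = A^-13 + A^-5, w = -1]
V(D2) = -q^(1/2) - q^(5/2)  (w +3, c 11, <D> = A^-1 + A^7)
note: all 2 diagrams share one V(q), hence one class


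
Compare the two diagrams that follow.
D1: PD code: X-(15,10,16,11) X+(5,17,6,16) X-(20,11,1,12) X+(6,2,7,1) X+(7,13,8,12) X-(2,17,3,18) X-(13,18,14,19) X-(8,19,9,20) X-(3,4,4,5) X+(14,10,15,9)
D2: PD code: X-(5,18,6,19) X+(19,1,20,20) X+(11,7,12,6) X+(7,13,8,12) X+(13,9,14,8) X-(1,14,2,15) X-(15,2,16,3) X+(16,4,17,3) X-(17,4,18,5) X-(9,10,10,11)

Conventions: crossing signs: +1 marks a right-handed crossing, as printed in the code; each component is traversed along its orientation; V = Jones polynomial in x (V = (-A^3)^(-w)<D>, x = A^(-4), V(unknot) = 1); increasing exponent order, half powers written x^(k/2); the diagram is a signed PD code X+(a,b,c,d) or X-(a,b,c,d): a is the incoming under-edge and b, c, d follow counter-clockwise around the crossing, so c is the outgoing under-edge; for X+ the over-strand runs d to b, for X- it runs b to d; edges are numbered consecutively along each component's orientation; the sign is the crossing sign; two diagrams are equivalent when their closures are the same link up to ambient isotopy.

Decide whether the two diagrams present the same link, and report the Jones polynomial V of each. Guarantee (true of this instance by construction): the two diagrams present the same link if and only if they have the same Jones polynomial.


same link: no
V(D1) = 1  [10 crossings, <D> = A^-6, w = -2]
V(D2) = -x^-3 + x^-2 - x^-1 + 3 - x + x^2 - x^3  [10 crossings, <D> = -A^-12 + A^-8 - A^-4 + 3 - A^4 + A^8 - A^12, w = 0]
insight: V(x) takes 2 values over 2 diagrams, fixing the grouping


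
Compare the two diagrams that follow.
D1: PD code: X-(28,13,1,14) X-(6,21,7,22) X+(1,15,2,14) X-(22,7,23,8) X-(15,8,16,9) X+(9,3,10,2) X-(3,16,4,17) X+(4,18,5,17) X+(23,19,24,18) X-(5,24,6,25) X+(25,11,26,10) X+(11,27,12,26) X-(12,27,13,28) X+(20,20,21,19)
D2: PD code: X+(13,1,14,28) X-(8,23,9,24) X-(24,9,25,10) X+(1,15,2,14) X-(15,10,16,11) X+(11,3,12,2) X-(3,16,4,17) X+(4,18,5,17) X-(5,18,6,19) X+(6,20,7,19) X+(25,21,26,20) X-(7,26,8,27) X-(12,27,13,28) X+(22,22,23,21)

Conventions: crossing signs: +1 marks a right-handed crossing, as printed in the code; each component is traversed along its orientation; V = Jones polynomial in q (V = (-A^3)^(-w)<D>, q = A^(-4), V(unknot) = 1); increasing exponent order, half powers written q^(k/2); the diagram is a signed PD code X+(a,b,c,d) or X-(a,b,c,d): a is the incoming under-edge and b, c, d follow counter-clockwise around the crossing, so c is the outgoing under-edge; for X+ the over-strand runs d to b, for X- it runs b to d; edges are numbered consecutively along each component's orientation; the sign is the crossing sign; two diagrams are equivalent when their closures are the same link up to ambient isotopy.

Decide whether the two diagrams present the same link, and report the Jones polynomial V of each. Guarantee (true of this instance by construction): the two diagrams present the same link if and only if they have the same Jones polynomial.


equivalent: yes
V(D1) = q^-4 - q^-3 + q^-2 - 2q^-1 + 2 - q + q^2  (w 0, c 14, <D> = A^-8 - A^-4 + 2 - 2A^4 + A^8 - A^12 + A^16)
V(D2) = q^-4 - q^-3 + q^-2 - 2q^-1 + 2 - q + q^2  [14 crossings, <D> = A^-8 - A^-4 + 2 - 2A^4 + A^8 - A^12 + A^16, w = 0]
key observation: from 14 to 14 crossings by R-moves: one link, two diagrams


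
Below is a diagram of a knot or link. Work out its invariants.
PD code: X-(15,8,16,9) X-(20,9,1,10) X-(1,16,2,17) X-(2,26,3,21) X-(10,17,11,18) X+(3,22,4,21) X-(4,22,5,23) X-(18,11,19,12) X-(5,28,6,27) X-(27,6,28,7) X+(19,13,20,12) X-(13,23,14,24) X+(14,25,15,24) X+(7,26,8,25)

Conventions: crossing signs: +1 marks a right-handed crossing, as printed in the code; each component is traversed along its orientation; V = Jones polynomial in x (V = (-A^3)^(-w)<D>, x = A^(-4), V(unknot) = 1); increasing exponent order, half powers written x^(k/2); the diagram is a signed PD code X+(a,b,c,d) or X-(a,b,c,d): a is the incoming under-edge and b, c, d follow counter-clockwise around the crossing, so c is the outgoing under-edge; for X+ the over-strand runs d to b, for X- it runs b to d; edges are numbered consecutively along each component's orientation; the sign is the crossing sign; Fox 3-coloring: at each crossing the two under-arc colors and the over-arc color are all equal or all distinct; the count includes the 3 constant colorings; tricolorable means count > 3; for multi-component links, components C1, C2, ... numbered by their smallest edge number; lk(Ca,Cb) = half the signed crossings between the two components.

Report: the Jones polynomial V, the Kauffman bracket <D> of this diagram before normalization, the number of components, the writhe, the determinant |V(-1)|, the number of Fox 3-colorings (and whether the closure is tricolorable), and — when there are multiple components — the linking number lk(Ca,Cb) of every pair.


Jones polynomial: V(x) = -x^-7 + x^-4 + 2x^-3 + x^-2 + x^-1
<D> = A^-14 + A^-10 + 2A^-6 + A^-2 - A^10; writhe -6
components 3, writhe -6 (14 crossings)
linking number lk(C1,C2) = 0
lk(C1,C3): -1
lk(C2,C3) = 0
3-colorings: 27 of 3^15, det 0 — tricolorable
note: det 0 = |V(-1)|; divisible by 3, so tricolorable


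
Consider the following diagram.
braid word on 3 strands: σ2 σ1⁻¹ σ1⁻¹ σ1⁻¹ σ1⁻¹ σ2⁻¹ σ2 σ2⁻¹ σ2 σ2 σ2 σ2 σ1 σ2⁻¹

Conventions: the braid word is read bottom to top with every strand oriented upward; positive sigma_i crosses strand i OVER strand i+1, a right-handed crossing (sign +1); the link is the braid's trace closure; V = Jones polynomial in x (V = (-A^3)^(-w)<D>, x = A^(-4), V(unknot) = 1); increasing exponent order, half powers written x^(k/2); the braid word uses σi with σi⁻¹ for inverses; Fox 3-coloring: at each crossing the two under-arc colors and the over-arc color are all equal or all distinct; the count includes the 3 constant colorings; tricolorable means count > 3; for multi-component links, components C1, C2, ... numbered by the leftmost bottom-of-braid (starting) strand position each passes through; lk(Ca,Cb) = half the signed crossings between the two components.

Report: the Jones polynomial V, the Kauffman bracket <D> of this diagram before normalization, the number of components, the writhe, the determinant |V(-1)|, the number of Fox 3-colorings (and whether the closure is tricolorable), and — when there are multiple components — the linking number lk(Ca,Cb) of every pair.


Jones polynomial: V(x) = -x^-3 + x^-2 - x^-1 + 3 - x + x^2 - x^3
<D> = -A^-12 + A^-8 - A^-4 + 3 - A^4 + A^8 - A^12; writhe 0
components 1, writhe 0 (14 crossings)
3-colorings: 27 of 3^14, det 9 — tricolorable
note: V is palindromic (span 6, det 9): x -> 1/x fixes it; necessary, not sufficient, for amphichirality


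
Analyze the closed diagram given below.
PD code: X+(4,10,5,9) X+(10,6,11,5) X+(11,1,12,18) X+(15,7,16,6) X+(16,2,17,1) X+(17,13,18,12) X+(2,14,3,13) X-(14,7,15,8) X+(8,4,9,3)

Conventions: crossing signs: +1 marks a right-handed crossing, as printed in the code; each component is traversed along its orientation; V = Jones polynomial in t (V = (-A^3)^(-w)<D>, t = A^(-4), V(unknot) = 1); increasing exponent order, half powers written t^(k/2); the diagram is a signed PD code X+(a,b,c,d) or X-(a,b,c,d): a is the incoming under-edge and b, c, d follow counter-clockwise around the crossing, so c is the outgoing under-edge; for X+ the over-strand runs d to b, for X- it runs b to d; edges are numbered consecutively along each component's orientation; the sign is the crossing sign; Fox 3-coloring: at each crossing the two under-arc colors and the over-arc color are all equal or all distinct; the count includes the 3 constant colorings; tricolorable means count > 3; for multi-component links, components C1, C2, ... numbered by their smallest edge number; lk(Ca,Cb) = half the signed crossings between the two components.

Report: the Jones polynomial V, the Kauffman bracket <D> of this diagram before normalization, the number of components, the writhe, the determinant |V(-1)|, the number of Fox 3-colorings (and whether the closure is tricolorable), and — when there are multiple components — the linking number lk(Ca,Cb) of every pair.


V = t^2 + 2t^4 - 2t^5 + t^6 - 2t^7 + t^8
<D> = -A^-11 + 2A^-7 - A^-3 + 2A - 2A^5 - A^13 (w = +7)
1 component over 9 crossings, w = +7
27 Fox colorings among 3^9, |V(-1)| = 9: tricolorable
why: V spans 6 powers of t: at least 6 crossings in any diagram


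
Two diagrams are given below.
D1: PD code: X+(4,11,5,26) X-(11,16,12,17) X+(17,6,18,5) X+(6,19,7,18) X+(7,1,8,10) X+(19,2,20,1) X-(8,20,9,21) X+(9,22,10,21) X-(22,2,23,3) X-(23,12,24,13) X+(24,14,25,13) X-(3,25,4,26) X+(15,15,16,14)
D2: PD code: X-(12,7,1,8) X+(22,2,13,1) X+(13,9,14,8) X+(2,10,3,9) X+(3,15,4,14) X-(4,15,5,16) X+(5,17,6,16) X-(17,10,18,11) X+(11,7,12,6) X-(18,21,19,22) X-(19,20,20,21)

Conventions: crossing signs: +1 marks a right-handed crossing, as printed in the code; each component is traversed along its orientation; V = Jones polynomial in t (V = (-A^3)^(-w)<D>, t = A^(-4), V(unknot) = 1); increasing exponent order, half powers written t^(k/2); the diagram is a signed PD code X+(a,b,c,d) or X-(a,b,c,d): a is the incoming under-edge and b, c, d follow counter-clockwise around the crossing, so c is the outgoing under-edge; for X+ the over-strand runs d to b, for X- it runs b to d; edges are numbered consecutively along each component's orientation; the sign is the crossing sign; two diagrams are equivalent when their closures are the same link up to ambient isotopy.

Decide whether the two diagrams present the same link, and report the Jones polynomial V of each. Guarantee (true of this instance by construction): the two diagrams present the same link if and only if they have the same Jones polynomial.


same link: yes
V(D1) = -t^(1/2) - t^(5/2)  [13 crossings, <D> = A^-1 + A^7, w = +3]
D2 (bracket A^-7 + A; 11 crossings at w = +1): V = -t^(1/2) - t^(5/2)
note: all 2 diagrams share one V(t), hence one class


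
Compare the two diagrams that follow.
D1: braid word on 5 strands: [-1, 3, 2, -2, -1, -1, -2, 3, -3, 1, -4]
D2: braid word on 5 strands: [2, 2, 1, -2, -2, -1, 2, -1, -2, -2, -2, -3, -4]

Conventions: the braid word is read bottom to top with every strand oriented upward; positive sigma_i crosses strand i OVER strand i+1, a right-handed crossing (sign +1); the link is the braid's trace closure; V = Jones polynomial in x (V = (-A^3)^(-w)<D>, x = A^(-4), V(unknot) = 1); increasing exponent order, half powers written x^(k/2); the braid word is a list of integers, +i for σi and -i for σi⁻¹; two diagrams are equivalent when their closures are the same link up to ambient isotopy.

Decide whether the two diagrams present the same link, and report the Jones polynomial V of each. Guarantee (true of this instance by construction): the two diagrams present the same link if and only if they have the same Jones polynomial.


same link: no
V(D1) = -x^(-5/2) - x^(-1/2)  [11 crossings, <D> = A^-7 + A, w = -3]
V(D2) = x^(-11/2) - x^(-9/2) + x^(-7/2) - 2x^(-5/2) + x^(-3/2) - 2x^(-1/2)  (w -5, c 13, <D> = 2A^-13 - A^-9 + 2A^-5 - A^-1 + A^3 - A^7)
note: comparing 2 Jones polynomials yields 2 groups


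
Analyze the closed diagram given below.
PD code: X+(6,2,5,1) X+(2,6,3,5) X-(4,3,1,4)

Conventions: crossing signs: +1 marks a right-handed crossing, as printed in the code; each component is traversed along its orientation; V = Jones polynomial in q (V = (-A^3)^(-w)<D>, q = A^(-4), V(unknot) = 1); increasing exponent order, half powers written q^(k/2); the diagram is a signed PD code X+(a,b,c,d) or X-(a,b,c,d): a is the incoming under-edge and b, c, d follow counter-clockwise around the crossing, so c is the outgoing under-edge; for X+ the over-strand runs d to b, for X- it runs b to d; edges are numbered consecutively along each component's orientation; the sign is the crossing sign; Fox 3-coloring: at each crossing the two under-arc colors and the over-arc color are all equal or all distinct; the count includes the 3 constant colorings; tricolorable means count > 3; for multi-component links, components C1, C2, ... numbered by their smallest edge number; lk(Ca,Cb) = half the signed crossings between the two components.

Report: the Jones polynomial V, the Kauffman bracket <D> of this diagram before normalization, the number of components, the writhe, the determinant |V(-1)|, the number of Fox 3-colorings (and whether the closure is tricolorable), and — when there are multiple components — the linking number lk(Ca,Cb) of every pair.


Jones polynomial: V(q) = -q^(1/2) - q^(5/2)
<D> = A^-7 + A; writhe +1
components 2, writhe +1 (3 crossings)
linking number lk(C1,C2) = +1
3-colorings: 3 of 3^3, det 2 — not tricolorable
note: w = +1 shifts under R1 moves; the (-A^3)^(-1) factor cancels that in V


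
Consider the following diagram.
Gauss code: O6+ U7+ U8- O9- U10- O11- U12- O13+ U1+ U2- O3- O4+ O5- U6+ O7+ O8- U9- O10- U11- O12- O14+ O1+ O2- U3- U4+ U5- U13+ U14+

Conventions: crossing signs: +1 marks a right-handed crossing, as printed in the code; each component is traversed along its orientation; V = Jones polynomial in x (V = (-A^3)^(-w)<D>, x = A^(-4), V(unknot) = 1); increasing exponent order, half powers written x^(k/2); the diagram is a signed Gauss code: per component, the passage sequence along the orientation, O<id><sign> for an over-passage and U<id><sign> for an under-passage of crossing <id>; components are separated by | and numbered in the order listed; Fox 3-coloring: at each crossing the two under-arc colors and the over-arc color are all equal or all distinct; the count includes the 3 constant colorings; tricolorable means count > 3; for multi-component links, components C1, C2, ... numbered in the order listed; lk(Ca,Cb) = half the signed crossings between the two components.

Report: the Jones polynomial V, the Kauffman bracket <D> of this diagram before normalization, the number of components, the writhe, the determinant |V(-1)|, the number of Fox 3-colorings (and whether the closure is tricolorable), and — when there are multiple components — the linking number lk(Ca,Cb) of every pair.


Jones polynomial: V(x) = -x^-4 + x^-3 + x^-1
<D> = A^-2 + A^6 - A^10; writhe -2
components 1, writhe -2 (14 crossings)
3-colorings: 9 of 3^14, det 3 — tricolorable
note: w = -2 (over 14 crossings) is diagram-only; (-A^3)^(2) removes it from V


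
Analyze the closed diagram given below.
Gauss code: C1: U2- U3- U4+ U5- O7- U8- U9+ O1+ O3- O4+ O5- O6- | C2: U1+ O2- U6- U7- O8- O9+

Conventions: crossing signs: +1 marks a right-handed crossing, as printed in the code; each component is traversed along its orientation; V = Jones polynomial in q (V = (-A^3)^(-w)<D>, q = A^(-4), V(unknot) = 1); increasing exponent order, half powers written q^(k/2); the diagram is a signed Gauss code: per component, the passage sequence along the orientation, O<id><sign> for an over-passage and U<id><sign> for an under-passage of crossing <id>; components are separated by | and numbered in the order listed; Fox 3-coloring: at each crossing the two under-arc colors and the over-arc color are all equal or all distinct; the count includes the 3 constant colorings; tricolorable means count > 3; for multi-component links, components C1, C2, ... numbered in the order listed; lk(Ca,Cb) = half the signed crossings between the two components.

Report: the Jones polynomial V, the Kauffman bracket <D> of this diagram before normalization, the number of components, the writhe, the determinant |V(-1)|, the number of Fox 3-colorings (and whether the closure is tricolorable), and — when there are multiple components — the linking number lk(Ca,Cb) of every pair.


V = -q^(-5/2) - q^(-1/2)
<D> = A^-7 + A (w = -3)
2 components over 9 crossings, w = -3
lk(C1,C2): -1
3 Fox colorings among 3^9, |V(-1)| = 2: not tricolorable
why: summing lk over 1 pair gives -1


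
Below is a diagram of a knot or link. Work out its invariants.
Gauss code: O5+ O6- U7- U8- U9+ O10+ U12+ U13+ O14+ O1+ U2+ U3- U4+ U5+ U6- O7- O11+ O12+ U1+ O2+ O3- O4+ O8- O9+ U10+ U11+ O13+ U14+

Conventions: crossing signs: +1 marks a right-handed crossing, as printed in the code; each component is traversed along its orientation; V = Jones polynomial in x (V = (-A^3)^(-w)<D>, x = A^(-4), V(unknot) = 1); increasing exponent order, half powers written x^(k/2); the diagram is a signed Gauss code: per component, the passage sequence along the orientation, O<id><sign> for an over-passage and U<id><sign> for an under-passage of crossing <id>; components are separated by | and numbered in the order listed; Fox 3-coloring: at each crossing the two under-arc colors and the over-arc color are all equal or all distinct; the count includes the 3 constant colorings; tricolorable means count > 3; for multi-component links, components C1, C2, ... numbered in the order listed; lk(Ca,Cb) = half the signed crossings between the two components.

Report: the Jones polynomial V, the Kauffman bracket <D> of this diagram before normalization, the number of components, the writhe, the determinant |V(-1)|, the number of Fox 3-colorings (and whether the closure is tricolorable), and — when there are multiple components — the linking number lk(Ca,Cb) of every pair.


V = x^2 + 2x^4 - 2x^5 + x^6 - 2x^7 + x^8
<D> = A^-14 - 2A^-10 + A^-6 - 2A^-2 + 2A^2 + A^10 (w = +6)
1 component over 14 crossings, w = +6
27 Fox colorings among 3^14, |V(-1)| = 9: tricolorable
why: V spans 6 powers of x: at least 6 crossings in any diagram


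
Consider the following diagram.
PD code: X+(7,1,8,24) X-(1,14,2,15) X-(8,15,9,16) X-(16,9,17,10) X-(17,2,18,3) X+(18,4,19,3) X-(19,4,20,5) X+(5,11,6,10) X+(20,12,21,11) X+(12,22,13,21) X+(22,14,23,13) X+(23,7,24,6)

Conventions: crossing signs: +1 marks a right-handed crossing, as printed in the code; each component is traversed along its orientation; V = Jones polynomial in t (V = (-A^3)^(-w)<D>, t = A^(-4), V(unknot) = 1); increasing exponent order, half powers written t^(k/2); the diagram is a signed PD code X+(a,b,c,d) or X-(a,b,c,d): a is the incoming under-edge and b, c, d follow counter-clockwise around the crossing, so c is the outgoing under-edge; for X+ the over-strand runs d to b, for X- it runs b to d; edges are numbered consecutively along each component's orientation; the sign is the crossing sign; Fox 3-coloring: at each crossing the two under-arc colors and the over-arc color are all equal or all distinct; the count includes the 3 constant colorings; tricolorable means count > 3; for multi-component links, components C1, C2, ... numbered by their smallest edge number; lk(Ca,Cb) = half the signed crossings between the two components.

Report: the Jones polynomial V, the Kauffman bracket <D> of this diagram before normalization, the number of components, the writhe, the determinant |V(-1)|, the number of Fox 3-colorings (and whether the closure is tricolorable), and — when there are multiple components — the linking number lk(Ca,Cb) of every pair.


V = t^-1 - 1 + 2t - 2t^2 + 2t^3 - 2t^4 + t^5
<D> = A^-14 - 2A^-10 + 2A^-6 - 2A^-2 + 2A^2 - A^6 + A^10 (w = +2)
1 component over 12 crossings, w = +2
3 Fox colorings among 3^12, |V(-1)| = 11: not tricolorable
why: w = +2 shifts under R1 moves; the (-A^3)^(-2) factor cancels that in V


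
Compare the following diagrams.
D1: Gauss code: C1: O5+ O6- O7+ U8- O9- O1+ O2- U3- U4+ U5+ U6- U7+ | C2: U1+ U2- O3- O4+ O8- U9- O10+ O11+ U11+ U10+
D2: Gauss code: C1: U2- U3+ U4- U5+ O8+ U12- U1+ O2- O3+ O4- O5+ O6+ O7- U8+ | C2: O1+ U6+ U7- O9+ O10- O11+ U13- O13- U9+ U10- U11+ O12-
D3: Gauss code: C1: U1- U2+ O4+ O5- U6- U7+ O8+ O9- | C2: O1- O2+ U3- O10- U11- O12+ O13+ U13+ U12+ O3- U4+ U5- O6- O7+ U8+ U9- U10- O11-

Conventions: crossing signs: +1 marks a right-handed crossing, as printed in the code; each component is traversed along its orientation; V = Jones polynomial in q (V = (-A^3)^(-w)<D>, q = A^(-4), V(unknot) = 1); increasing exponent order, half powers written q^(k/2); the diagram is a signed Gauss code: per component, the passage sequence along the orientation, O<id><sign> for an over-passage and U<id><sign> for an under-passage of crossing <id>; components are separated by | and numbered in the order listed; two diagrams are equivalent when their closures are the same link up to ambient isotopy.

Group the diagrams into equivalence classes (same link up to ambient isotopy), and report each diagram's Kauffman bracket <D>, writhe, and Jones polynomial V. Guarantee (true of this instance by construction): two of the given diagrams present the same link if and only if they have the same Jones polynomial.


grouping into links: {D1} | {D2} | {D3}
V(D1) = -q^(-5/2) - q^(-1/2)  (w +1, c 11, <D> = A^5 + A^13)
V(D2) = -q^(-1/2) - q^(1/2)  [13 crossings, <D> = A + A^5, w = +1]
V(D3) = q^(-9/2) - q^(-5/2) - q^(-3/2) - q^(-1/2)  [13 crossings, <D> = A^-1 + A^3 + A^7 - A^15, w = -1]
why: 3 classes among 3 diagrams; unequal V(q) rules out equality


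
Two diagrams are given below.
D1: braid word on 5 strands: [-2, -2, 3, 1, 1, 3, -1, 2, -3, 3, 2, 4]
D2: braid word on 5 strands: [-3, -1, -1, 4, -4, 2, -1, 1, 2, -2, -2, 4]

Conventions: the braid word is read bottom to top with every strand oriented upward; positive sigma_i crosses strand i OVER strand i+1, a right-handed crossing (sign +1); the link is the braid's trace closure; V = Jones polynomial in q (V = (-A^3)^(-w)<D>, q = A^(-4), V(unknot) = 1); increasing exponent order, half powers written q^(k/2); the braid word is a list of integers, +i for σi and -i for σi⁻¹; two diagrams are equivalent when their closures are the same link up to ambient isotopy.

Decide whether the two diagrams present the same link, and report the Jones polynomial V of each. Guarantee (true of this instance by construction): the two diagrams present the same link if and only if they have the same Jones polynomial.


same link: no
V(D1) = 1 + q + q^2 + q^3  [12 crossings, <D> = 1 + A^4 + A^8 + A^12, w = +4]
D2 (bracket A^-6 + A^-2 + A^2 + A^6; 12 crossings at w = -2): V = q^-3 + q^-2 + q^-1 + 1
note: 2 classes among 2 diagrams; unequal V(q) rules out equality


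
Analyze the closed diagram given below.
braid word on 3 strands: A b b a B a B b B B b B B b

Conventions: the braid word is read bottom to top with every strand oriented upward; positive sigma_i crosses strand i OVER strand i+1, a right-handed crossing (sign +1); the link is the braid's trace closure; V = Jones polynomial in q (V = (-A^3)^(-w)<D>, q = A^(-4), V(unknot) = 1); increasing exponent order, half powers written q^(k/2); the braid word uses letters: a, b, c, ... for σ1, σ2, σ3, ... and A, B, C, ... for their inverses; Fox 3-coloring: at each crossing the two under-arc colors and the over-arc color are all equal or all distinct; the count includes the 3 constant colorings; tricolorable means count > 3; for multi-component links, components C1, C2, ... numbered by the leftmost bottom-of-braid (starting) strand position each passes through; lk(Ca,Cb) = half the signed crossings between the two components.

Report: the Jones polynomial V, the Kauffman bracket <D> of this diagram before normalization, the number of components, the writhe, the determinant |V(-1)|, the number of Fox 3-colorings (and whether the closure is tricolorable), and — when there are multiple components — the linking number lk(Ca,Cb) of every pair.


V = -q^-3 + 2q^-2 - 2q^-1 + 3 - 2q + 2q^2 - q^3
<D> = -A^-12 + 2A^-8 - 2A^-4 + 3 - 2A^4 + 2A^8 - A^12 (w = 0)
1 component over 14 crossings, w = 0
3 Fox colorings among 3^14, |V(-1)| = 13: not tricolorable
why: V spans 6 powers of q: at least 6 crossings in any diagram


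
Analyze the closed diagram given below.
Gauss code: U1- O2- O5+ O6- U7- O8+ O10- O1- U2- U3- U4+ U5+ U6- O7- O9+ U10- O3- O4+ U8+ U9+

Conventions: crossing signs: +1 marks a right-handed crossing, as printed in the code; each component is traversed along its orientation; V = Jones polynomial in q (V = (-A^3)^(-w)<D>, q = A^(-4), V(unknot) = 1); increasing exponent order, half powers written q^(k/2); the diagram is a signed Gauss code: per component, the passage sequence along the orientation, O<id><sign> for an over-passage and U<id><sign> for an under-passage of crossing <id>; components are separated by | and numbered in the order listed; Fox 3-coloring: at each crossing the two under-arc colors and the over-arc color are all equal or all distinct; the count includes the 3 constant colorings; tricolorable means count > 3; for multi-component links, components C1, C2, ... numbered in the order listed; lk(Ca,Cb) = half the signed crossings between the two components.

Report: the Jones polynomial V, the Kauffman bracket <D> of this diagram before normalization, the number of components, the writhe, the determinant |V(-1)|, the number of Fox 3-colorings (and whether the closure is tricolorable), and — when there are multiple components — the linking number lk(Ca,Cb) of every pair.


V(q) = -q^-4 + q^-3 + q^-1
bracket: A^-2 + A^6 - A^10, w = -2
1 component, writhe -2, over 10 crossings
det 3, colorings 9 of 3^10 — tricolorable
observation: V spans 3 powers of q: at least 3 crossings in any diagram


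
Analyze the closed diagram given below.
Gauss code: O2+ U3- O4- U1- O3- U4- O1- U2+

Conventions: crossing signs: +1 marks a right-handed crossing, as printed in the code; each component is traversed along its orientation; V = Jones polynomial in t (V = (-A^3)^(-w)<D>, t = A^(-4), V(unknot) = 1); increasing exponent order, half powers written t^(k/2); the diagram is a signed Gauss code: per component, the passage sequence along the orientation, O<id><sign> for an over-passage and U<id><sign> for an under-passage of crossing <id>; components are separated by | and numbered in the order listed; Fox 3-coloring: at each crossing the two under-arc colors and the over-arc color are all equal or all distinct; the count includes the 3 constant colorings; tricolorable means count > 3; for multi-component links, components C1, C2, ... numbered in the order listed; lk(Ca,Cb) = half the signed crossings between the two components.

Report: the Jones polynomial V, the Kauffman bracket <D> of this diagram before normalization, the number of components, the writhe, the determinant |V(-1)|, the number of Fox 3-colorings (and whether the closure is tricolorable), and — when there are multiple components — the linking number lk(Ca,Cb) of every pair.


V = -t^-4 + t^-3 + t^-1
<D> = A^-2 + A^6 - A^10 (w = -2)
1 component over 4 crossings, w = -2
9 Fox colorings among 3^4, |V(-1)| = 3: tricolorable
why: V spans 3 powers of t: at least 3 crossings in any diagram


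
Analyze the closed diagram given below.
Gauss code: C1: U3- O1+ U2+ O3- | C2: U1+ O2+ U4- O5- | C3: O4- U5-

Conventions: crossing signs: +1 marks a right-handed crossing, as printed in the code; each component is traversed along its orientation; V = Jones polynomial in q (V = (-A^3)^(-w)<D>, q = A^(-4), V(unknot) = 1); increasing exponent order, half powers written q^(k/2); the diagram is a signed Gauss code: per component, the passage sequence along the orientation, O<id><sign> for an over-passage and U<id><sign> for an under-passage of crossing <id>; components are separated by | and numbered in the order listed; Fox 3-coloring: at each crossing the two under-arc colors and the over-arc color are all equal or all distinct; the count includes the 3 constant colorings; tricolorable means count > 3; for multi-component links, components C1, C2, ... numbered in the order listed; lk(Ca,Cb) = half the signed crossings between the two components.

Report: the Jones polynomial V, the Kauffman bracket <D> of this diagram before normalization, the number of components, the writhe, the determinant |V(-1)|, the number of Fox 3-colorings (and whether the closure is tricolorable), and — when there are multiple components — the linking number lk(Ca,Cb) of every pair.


V(q) = q^-2 + 2 + q^2
bracket: -A^-11 - 2A^-3 - A^5, w = -1
3 components, writhe -1, over 5 crossings
lk(C1,C2) = +1
linking number lk(C1,C3) = 0
lk(C2,C3): -1
det 4, colorings 3 of 3^5 — not tricolorable
observation: w = -1 (over 5 crossings) is diagram-only; (-A^3)^(1) removes it from V
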